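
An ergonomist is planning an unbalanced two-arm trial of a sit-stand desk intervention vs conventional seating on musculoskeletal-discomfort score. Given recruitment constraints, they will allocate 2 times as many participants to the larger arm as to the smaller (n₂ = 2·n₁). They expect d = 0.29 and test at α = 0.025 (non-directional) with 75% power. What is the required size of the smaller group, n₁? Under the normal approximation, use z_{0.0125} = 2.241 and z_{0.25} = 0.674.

n₁ = 152

With allocation ratio k = n₂/n₁ = 2, Var(x̄₁−x̄₂) = σ²(1/n₁ + 1/(k·n₁)) = σ²·(k+1)/(k·n₁).
So n₁ = (1 + 1/k)·((z_{α/2} + z_β)/d)² = 1.500 × (2.915/0.29)².
n₁ = 1.500 × 101.04 = 151.6.
Round up: n₁ = 152, giving n₂ = 2 × 152 = 304.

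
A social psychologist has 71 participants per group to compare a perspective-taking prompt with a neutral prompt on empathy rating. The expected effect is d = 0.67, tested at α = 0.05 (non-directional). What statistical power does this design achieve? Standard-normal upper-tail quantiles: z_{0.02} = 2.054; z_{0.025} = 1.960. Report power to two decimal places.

For two equal groups, power = Φ(d·√(n/2) − z_{α/2}).
d·√(n/2) = 0.67 × √(71/2) = 0.67 × 5.958 = 3.992.
z_β = 3.992 − 1.960 = 2.032.
Power = Φ(2.032) = 0.979.

power ≈ 0.98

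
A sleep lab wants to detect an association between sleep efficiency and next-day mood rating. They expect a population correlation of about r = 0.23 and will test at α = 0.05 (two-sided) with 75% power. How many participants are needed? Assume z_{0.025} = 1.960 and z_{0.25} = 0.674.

n = 130

Fisher's z: C = ½·ln((1+r)/(1−r)) = ½·ln(1.5974) = 0.2342.
n = ((z_{α/2} + z_β)/C)² + 3.
(1.960 + 0.674) / 0.2342 = 2.634 / 0.2342 = 11.247.
n = 11.247² + 3 = 126.49 + 3 = 129.5.
Round up.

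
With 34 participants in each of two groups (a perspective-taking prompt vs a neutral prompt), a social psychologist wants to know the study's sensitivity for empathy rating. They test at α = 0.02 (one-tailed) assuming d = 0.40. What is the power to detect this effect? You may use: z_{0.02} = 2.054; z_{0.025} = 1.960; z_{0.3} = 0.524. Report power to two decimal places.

For two equal groups, power = Φ(d·√(n/2) − z_{α}).
d·√(n/2) = 0.40 × √(34/2) = 0.40 × 4.123 = 1.649.
z_β = 1.649 − 2.054 = -0.405.
Power = Φ(-0.405) = 0.343.

power ≈ 0.34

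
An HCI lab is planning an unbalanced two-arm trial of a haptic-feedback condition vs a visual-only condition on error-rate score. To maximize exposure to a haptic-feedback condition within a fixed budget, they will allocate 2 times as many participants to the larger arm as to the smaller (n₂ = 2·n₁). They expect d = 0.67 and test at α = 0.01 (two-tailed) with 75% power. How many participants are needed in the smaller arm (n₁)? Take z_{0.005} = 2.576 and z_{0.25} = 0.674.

n₁ = 36

With allocation ratio k = n₂/n₁ = 2, Var(x̄₁−x̄₂) = σ²(1/n₁ + 1/(k·n₁)) = σ²·(k+1)/(k·n₁).
So n₁ = (1 + 1/k)·((z_{α/2} + z_β)/d)² = 1.500 × (3.250/0.67)².
n₁ = 1.500 × 23.53 = 35.3.
Round up: n₁ = 36, giving n₂ = 2 × 36 = 72.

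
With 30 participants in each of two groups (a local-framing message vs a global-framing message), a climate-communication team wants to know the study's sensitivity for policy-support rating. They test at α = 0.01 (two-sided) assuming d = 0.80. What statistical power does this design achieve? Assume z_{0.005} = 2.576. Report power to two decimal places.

power ≈ 0.70

For two equal groups, power = Φ(d·√(n/2) − z_{α/2}).
d·√(n/2) = 0.80 × √(30/2) = 0.80 × 3.873 = 3.098.
z_β = 3.098 − 2.576 = 0.522.
Power = Φ(0.522) = 0.699.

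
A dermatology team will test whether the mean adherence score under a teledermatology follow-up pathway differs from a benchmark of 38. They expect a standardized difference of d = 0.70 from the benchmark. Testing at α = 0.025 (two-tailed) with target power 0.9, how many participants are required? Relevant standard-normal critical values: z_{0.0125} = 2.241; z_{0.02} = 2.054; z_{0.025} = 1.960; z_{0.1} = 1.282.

n = 26

For a one-sample test: n = ((z_{α/2} + z_β) / d)².
z_{α/2} + z_β = 2.241 + 1.282 = 3.523.
n = (3.523 / 0.70)² = 5.033² = 25.33.
Round up.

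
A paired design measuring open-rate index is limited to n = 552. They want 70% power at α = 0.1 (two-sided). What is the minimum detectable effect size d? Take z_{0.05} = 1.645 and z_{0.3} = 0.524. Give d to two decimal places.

d_min ≈ 0.09

For a single sample (or paired design) of n = 552: d_min = (z_{α/2} + z_β)/√n.
z-sum = 1.645 + 0.524 = 2.169.
d_min = 2.169 / √552 = 2.169 / 23.495 = 0.092.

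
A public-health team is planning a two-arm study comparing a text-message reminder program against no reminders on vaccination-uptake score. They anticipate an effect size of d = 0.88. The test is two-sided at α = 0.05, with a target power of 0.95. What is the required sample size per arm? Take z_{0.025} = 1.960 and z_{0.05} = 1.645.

For two independent groups with equal n: n = 2·((z_{α/2} + z_β) / d)².
z_{α/2} + z_β = 1.960 + 1.645 = 3.605.
n = 2 × (3.605 / 0.88)² = 2 × 4.097² = 2 × 16.78 = 33.6.
Round up to the next whole participant.

n = 34 per group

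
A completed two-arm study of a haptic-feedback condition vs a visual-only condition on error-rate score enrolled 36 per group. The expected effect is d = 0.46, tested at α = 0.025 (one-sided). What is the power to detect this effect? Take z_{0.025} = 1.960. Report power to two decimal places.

For two equal groups, power = Φ(d·√(n/2) − z_{α}).
d·√(n/2) = 0.46 × √(36/2) = 0.46 × 4.243 = 1.952.
z_β = 1.952 − 1.960 = -0.008.
Power = Φ(-0.008) = 0.497.

power ≈ 0.50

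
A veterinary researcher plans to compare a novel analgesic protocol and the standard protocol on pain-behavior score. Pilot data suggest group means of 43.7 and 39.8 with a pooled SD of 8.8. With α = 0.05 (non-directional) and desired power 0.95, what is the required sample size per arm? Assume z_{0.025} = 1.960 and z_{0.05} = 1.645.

Cohen's d = |M₁ − M₂| / SD_pooled = |43.7 − 39.8| / 8.8 = 3.9 / 8.8 = 0.443.
For two independent groups with equal n: n = 2·((z_{α/2} + z_β) / d)².
z_{α/2} + z_β = 1.960 + 1.645 = 3.605.
n = 2 × (3.605 / 0.443)² = 2 × 8.138² = 2 × 66.22 = 132.4.
Round up to the next whole participant.

n = 133 per group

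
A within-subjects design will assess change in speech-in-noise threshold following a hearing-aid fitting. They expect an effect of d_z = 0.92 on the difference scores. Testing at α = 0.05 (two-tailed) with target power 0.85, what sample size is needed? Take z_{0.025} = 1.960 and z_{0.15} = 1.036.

For a paired (one-sample on differences) test: n = ((z_{α/2} + z_β) / d)².
z_{α/2} + z_β = 1.960 + 1.036 = 2.996.
n = (2.996 / 0.92)² = 3.257² = 10.60.
Round up.

n = 11 pairs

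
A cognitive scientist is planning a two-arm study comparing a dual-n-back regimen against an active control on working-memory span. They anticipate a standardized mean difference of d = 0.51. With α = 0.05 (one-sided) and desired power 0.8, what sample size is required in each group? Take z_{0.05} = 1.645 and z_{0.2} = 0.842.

n = 48 per group

For two independent groups with equal n: n = 2·((z_{α} + z_β) / d)².
z_{α} + z_β = 1.645 + 0.842 = 2.487.
n = 2 × (2.487 / 0.51)² = 2 × 4.876² = 2 × 23.78 = 47.6.
Round up to the next whole participant.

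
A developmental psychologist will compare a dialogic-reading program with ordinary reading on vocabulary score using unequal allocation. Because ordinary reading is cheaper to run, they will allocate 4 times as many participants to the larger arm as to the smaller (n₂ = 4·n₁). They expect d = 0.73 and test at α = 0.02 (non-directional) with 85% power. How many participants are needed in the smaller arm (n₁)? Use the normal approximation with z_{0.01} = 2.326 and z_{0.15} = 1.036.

With allocation ratio k = n₂/n₁ = 4, Var(x̄₁−x̄₂) = σ²(1/n₁ + 1/(k·n₁)) = σ²·(k+1)/(k·n₁).
So n₁ = (1 + 1/k)·((z_{α/2} + z_β)/d)² = 1.250 × (3.362/0.73)².
n₁ = 1.250 × 21.21 = 26.5.
Round up: n₁ = 27, giving n₂ = 4 × 27 = 108.

n₁ = 27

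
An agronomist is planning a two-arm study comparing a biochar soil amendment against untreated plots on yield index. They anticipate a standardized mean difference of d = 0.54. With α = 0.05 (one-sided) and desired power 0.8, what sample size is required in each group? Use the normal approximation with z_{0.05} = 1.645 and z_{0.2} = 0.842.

n = 43 per group

For two independent groups with equal n: n = 2·((z_{α} + z_β) / d)².
z_{α} + z_β = 1.645 + 0.842 = 2.487.
n = 2 × (2.487 / 0.54)² = 2 × 4.606² = 2 × 21.21 = 42.4.
Round up to the next whole participant.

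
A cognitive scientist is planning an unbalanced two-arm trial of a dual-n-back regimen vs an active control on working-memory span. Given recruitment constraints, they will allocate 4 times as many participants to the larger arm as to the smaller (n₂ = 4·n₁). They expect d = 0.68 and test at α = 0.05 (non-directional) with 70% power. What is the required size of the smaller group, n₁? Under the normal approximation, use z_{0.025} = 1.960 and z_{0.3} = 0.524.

With allocation ratio k = n₂/n₁ = 4, Var(x̄₁−x̄₂) = σ²(1/n₁ + 1/(k·n₁)) = σ²·(k+1)/(k·n₁).
So n₁ = (1 + 1/k)·((z_{α/2} + z_β)/d)² = 1.250 × (2.484/0.68)².
n₁ = 1.250 × 13.34 = 16.7.
Round up: n₁ = 17, giving n₂ = 4 × 17 = 68.

n₁ = 17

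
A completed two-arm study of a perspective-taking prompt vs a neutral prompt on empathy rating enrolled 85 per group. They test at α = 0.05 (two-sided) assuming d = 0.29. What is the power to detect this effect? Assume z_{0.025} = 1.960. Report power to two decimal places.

power ≈ 0.47

For two equal groups, power = Φ(d·√(n/2) − z_{α/2}).
d·√(n/2) = 0.29 × √(85/2) = 0.29 × 6.519 = 1.891.
z_β = 1.891 − 1.960 = -0.069.
Power = Φ(-0.069) = 0.472.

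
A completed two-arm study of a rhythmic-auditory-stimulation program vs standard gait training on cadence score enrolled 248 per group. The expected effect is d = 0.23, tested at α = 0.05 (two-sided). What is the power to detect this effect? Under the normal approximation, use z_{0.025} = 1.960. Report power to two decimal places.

For two equal groups, power = Φ(d·√(n/2) − z_{α/2}).
d·√(n/2) = 0.23 × √(248/2) = 0.23 × 11.136 = 2.561.
z_β = 2.561 − 1.960 = 0.601.
Power = Φ(0.601) = 0.726.

power ≈ 0.73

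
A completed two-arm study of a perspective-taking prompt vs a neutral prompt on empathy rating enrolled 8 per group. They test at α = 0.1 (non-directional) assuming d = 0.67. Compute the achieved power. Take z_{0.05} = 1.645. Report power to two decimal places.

power ≈ 0.38

For two equal groups, power = Φ(d·√(n/2) − z_{α/2}).
d·√(n/2) = 0.67 × √(8/2) = 0.67 × 2.000 = 1.340.
z_β = 1.340 − 1.645 = -0.305.
Power = Φ(-0.305) = 0.380.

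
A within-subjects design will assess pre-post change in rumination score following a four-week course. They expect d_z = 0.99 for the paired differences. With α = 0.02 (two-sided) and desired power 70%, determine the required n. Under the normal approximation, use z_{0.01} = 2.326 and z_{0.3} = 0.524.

For a paired (one-sample on differences) test: n = ((z_{α/2} + z_β) / d)².
z_{α/2} + z_β = 2.326 + 0.524 = 2.850.
n = (2.850 / 0.99)² = 2.879² = 8.29.
Round up.

n = 9 pairs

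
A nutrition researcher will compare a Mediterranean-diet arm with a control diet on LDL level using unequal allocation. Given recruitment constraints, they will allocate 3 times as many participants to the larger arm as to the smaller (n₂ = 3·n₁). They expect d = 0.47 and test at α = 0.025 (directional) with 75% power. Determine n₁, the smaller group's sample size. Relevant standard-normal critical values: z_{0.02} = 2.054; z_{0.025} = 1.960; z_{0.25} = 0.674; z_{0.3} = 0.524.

n₁ = 42

With allocation ratio k = n₂/n₁ = 3, Var(x̄₁−x̄₂) = σ²(1/n₁ + 1/(k·n₁)) = σ²·(k+1)/(k·n₁).
So n₁ = (1 + 1/k)·((z_{α} + z_β)/d)² = 1.333 × (2.634/0.47)².
n₁ = 1.333 × 31.41 = 41.9.
Round up: n₁ = 42, giving n₂ = 3 × 42 = 126.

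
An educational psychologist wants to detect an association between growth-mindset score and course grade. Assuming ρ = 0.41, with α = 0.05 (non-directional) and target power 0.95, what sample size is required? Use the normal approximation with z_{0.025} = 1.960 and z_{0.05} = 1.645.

Fisher's z: C = ½·ln((1+r)/(1−r)) = ½·ln(2.3898) = 0.4356.
n = ((z_{α/2} + z_β)/C)² + 3.
(1.960 + 1.645) / 0.4356 = 3.605 / 0.4356 = 8.276.
n = 8.276² + 3 = 68.49 + 3 = 71.5.
Round up.

n = 72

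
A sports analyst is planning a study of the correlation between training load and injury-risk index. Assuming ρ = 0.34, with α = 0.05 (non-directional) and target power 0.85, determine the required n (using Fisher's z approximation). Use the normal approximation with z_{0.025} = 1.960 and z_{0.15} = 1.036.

Fisher's z: C = ½·ln((1+r)/(1−r)) = ½·ln(2.0303) = 0.3541.
n = ((z_{α/2} + z_β)/C)² + 3.
(1.960 + 1.036) / 0.3541 = 2.996 / 0.3541 = 8.461.
n = 8.461² + 3 = 71.59 + 3 = 74.6.
Round up.

n = 75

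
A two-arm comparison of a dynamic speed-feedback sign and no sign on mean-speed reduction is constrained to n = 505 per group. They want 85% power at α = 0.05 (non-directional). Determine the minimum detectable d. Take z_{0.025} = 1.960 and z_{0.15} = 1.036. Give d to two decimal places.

For two independent groups of n = 505 each: d_min = (z_{α/2} + z_β)·√(2/n).
z-sum = 1.960 + 1.036 = 2.996.
d_min = 2.996 × √(2/505) = 2.996 × 0.0629 = 0.189.

d_min ≈ 0.19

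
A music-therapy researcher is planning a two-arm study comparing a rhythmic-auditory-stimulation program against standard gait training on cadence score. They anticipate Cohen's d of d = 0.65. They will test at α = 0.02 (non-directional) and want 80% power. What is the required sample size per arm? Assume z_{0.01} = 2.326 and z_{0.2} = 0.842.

n = 48 per group

For two independent groups with equal n: n = 2·((z_{α/2} + z_β) / d)².
z_{α/2} + z_β = 2.326 + 0.842 = 3.168.
n = 2 × (3.168 / 0.65)² = 2 × 4.874² = 2 × 23.75 = 47.5.
Round up to the next whole participant.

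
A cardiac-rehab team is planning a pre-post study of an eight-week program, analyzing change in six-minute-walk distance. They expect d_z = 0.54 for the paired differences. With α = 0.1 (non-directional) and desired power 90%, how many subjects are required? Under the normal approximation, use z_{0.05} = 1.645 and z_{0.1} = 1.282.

n = 30 pairs

For a paired (one-sample on differences) test: n = ((z_{α/2} + z_β) / d)².
z_{α/2} + z_β = 1.645 + 1.282 = 2.927.
n = (2.927 / 0.54)² = 5.420² = 29.38.
Round up.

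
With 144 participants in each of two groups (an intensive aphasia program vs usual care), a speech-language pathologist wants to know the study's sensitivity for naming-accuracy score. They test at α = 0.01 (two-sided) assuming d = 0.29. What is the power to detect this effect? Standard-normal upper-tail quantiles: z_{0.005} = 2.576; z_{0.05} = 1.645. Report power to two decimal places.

For two equal groups, power = Φ(d·√(n/2) − z_{α/2}).
d·√(n/2) = 0.29 × √(144/2) = 0.29 × 8.485 = 2.461.
z_β = 2.461 − 2.576 = -0.115.
Power = Φ(-0.115) = 0.454.

power ≈ 0.45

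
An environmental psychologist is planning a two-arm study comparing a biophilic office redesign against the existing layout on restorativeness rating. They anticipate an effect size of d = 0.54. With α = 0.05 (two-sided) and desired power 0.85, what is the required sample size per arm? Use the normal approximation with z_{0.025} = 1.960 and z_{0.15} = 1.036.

n = 62 per group

For two independent groups with equal n: n = 2·((z_{α/2} + z_β) / d)².
z_{α/2} + z_β = 1.960 + 1.036 = 2.996.
n = 2 × (2.996 / 0.54)² = 2 × 5.548² = 2 × 30.78 = 61.6.
Round up to the next whole participant.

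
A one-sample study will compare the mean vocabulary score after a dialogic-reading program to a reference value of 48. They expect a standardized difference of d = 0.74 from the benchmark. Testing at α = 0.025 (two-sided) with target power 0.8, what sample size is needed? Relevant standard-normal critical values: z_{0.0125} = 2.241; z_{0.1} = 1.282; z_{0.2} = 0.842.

For a one-sample test: n = ((z_{α/2} + z_β) / d)².
z_{α/2} + z_β = 2.241 + 0.842 = 3.083.
n = (3.083 / 0.74)² = 4.166² = 17.36.
Round up.

n = 18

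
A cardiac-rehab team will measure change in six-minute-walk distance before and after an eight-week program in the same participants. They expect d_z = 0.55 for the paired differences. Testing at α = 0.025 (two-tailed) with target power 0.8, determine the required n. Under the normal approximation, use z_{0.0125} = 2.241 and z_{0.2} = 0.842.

For a paired (one-sample on differences) test: n = ((z_{α/2} + z_β) / d)².
z_{α/2} + z_β = 2.241 + 0.842 = 3.083.
n = (3.083 / 0.55)² = 5.605² = 31.42.
Round up.

n = 32 pairs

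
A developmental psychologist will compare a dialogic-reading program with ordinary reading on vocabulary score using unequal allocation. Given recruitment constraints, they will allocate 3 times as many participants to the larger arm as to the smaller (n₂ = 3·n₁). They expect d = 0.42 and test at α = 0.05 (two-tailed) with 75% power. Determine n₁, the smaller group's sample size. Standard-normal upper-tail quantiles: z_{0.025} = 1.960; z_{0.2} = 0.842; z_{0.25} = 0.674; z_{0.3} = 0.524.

n₁ = 53

With allocation ratio k = n₂/n₁ = 3, Var(x̄₁−x̄₂) = σ²(1/n₁ + 1/(k·n₁)) = σ²·(k+1)/(k·n₁).
So n₁ = (1 + 1/k)·((z_{α/2} + z_β)/d)² = 1.333 × (2.634/0.42)².
n₁ = 1.333 × 39.33 = 52.4.
Round up: n₁ = 53, giving n₂ = 3 × 53 = 159.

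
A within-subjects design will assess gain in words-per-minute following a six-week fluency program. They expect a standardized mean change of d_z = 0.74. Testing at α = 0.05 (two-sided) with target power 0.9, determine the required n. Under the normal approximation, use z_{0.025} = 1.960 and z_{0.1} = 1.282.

For a paired (one-sample on differences) test: n = ((z_{α/2} + z_β) / d)².
z_{α/2} + z_β = 1.960 + 1.282 = 3.242.
n = (3.242 / 0.74)² = 4.381² = 19.19.
Round up.

n = 20 pairs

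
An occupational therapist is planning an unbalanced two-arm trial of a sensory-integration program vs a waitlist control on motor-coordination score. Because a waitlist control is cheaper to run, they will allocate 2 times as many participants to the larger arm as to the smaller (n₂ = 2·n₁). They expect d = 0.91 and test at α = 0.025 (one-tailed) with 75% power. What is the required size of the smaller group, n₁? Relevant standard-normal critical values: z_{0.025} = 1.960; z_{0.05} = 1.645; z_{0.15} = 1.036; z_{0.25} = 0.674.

n₁ = 13

With allocation ratio k = n₂/n₁ = 2, Var(x̄₁−x̄₂) = σ²(1/n₁ + 1/(k·n₁)) = σ²·(k+1)/(k·n₁).
So n₁ = (1 + 1/k)·((z_{α} + z_β)/d)² = 1.500 × (2.634/0.91)².
n₁ = 1.500 × 8.38 = 12.6.
Round up: n₁ = 13, giving n₂ = 2 × 13 = 26.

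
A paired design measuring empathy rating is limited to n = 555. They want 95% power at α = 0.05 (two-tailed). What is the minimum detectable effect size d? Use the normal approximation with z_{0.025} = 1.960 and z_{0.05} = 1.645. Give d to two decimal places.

d_min ≈ 0.15

For a single sample (or paired design) of n = 555: d_min = (z_{α/2} + z_β)/√n.
z-sum = 1.960 + 1.645 = 3.605.
d_min = 3.605 / √555 = 3.605 / 23.558 = 0.153.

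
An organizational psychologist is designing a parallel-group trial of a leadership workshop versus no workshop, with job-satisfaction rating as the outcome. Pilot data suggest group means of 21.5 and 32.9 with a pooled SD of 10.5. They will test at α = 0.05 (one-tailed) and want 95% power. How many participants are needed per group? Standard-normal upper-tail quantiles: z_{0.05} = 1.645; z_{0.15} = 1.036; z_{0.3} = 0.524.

n = 19 per group

Cohen's d = |M₁ − M₂| / SD_pooled = |21.5 − 32.9| / 10.5 = 11.4 / 10.5 = 1.086.
For two independent groups with equal n: n = 2·((z_{α} + z_β) / d)².
z_{α} + z_β = 1.645 + 1.645 = 3.290.
n = 2 × (3.290 / 1.086)² = 2 × 3.029² = 2 × 9.18 = 18.4.
Round up to the next whole participant.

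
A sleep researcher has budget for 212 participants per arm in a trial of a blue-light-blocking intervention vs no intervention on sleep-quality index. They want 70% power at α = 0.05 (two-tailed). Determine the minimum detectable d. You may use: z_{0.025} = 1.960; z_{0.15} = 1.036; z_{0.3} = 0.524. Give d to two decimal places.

d_min ≈ 0.24

For two independent groups of n = 212 each: d_min = (z_{α/2} + z_β)·√(2/n).
z-sum = 1.960 + 0.524 = 2.484.
d_min = 2.484 × √(2/212) = 2.484 × 0.0971 = 0.241.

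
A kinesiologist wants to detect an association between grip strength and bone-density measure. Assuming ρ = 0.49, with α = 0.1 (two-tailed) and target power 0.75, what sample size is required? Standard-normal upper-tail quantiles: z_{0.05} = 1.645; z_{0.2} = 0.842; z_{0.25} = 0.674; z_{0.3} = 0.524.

n = 22

Fisher's z: C = ½·ln((1+r)/(1−r)) = ½·ln(2.9216) = 0.5361.
n = ((z_{α/2} + z_β)/C)² + 3.
(1.645 + 0.674) / 0.5361 = 2.319 / 0.5361 = 4.326.
n = 4.326² + 3 = 18.71 + 3 = 21.7.
Round up.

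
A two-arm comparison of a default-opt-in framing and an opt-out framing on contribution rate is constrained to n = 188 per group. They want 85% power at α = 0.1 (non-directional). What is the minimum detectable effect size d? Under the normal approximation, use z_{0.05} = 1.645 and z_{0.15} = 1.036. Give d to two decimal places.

For two independent groups of n = 188 each: d_min = (z_{α/2} + z_β)·√(2/n).
z-sum = 1.645 + 1.036 = 2.681.
d_min = 2.681 × √(2/188) = 2.681 × 0.1031 = 0.277.

d_min ≈ 0.28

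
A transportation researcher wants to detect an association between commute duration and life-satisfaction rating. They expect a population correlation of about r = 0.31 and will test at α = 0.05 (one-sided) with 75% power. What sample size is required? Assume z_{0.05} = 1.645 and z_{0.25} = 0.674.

Fisher's z: C = ½·ln((1+r)/(1−r)) = ½·ln(1.8986) = 0.3205.
n = ((z_{α} + z_β)/C)² + 3.
(1.645 + 0.674) / 0.3205 = 2.319 / 0.3205 = 7.236.
n = 7.236² + 3 = 52.35 + 3 = 55.4.
Round up.

n = 56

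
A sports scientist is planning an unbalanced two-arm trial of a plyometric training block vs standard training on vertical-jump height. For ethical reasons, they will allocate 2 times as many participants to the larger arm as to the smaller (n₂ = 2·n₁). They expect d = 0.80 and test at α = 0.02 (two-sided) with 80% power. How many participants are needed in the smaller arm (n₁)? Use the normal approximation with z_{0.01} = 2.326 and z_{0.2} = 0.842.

With allocation ratio k = n₂/n₁ = 2, Var(x̄₁−x̄₂) = σ²(1/n₁ + 1/(k·n₁)) = σ²·(k+1)/(k·n₁).
So n₁ = (1 + 1/k)·((z_{α/2} + z_β)/d)² = 1.500 × (3.168/0.80)².
n₁ = 1.500 × 15.68 = 23.5.
Round up: n₁ = 24, giving n₂ = 2 × 24 = 48.

n₁ = 24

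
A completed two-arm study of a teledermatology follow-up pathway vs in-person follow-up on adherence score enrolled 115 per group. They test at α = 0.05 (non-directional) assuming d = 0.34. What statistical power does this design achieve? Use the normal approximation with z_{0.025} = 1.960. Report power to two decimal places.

For two equal groups, power = Φ(d·√(n/2) − z_{α/2}).
d·√(n/2) = 0.34 × √(115/2) = 0.34 × 7.583 = 2.578.
z_β = 2.578 − 1.960 = 0.618.
Power = Φ(0.618) = 0.732.

power ≈ 0.73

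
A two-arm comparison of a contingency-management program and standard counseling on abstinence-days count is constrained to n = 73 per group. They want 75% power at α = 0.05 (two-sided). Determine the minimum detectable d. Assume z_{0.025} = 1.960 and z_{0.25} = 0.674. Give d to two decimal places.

d_min ≈ 0.44

For two independent groups of n = 73 each: d_min = (z_{α/2} + z_β)·√(2/n).
z-sum = 1.960 + 0.674 = 2.634.
d_min = 2.634 × √(2/73) = 2.634 × 0.1655 = 0.436.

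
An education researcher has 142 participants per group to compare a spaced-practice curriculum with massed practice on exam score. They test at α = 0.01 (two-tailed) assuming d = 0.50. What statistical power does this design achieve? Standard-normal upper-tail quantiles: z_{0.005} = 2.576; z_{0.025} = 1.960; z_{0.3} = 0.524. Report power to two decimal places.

power ≈ 0.95

For two equal groups, power = Φ(d·√(n/2) − z_{α/2}).
d·√(n/2) = 0.50 × √(142/2) = 0.50 × 8.426 = 4.213.
z_β = 4.213 − 2.576 = 1.637.
Power = Φ(1.637) = 0.949.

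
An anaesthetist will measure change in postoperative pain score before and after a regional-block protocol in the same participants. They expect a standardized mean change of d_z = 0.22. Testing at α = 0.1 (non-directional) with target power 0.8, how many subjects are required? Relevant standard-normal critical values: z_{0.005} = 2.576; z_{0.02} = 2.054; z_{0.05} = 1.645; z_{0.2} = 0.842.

For a paired (one-sample on differences) test: n = ((z_{α/2} + z_β) / d)².
z_{α/2} + z_β = 1.645 + 0.842 = 2.487.
n = (2.487 / 0.22)² = 11.305² = 127.79.
Round up.

n = 128 pairs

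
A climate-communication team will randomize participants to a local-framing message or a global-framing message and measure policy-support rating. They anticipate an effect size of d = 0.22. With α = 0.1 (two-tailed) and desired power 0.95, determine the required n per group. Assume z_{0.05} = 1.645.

For two independent groups with equal n: n = 2·((z_{α/2} + z_β) / d)².
z_{α/2} + z_β = 1.645 + 1.645 = 3.290.
n = 2 × (3.290 / 0.22)² = 2 × 14.955² = 2 × 223.64 = 447.3.
Round up to the next whole participant.

n = 448 per group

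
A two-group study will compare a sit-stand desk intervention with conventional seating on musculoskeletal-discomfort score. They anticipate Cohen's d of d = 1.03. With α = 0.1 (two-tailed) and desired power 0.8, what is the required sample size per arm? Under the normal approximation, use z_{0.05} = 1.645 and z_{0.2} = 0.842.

n = 12 per group

For two independent groups with equal n: n = 2·((z_{α/2} + z_β) / d)².
z_{α/2} + z_β = 1.645 + 0.842 = 2.487.
n = 2 × (2.487 / 1.03)² = 2 × 2.415² = 2 × 5.83 = 11.7.
Round up to the next whole participant.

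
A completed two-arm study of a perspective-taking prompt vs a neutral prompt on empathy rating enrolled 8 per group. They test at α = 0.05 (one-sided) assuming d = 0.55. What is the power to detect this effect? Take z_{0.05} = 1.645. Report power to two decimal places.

For two equal groups, power = Φ(d·√(n/2) − z_{α}).
d·√(n/2) = 0.55 × √(8/2) = 0.55 × 2.000 = 1.100.
z_β = 1.100 − 1.645 = -0.545.
Power = Φ(-0.545) = 0.293.

power ≈ 0.29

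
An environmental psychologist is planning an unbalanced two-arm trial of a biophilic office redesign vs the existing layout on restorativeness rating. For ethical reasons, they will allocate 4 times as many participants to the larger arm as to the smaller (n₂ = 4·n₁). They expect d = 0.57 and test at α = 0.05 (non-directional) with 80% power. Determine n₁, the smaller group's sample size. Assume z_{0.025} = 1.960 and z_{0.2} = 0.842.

With allocation ratio k = n₂/n₁ = 4, Var(x̄₁−x̄₂) = σ²(1/n₁ + 1/(k·n₁)) = σ²·(k+1)/(k·n₁).
So n₁ = (1 + 1/k)·((z_{α/2} + z_β)/d)² = 1.250 × (2.802/0.57)².
n₁ = 1.250 × 24.16 = 30.2.
Round up: n₁ = 31, giving n₂ = 4 × 31 = 124.

n₁ = 31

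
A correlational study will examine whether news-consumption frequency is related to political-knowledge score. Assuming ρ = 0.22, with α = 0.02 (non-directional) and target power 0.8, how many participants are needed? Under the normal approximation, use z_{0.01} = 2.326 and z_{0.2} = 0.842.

n = 204

Fisher's z: C = ½·ln((1+r)/(1−r)) = ½·ln(1.5641) = 0.2237.
n = ((z_{α/2} + z_β)/C)² + 3.
(2.326 + 0.842) / 0.2237 = 3.168 / 0.2237 = 14.162.
n = 14.162² + 3 = 200.56 + 3 = 203.6.
Round up.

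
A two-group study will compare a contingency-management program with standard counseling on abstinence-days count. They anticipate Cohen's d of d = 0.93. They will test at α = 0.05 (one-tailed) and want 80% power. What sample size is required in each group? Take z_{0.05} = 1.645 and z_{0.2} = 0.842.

For two independent groups with equal n: n = 2·((z_{α} + z_β) / d)².
z_{α} + z_β = 1.645 + 0.842 = 2.487.
n = 2 × (2.487 / 0.93)² = 2 × 2.674² = 2 × 7.15 = 14.3.
Round up to the next whole participant.

n = 15 per group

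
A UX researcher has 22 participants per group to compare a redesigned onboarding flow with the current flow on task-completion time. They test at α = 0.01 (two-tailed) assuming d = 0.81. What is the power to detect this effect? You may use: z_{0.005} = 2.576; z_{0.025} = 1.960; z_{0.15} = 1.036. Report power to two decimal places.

For two equal groups, power = Φ(d·√(n/2) − z_{α/2}).
d·√(n/2) = 0.81 × √(22/2) = 0.81 × 3.317 = 2.686.
z_β = 2.686 − 2.576 = 0.110.
Power = Φ(0.110) = 0.544.

power ≈ 0.54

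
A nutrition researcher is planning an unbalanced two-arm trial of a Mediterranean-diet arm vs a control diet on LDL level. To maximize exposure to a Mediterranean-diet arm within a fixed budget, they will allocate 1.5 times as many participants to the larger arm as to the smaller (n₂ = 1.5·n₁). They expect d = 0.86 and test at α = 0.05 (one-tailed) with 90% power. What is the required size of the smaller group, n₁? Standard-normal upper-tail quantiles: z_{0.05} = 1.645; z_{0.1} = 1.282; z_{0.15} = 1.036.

With allocation ratio k = n₂/n₁ = 1.5, Var(x̄₁−x̄₂) = σ²(1/n₁ + 1/(k·n₁)) = σ²·(k+1)/(k·n₁).
So n₁ = (1 + 1/k)·((z_{α} + z_β)/d)² = 1.667 × (2.927/0.86)².
n₁ = 1.667 × 11.58 = 19.3.
Round up: n₁ = 20, giving n₂ = 1.5 × 20 = 30.

n₁ = 20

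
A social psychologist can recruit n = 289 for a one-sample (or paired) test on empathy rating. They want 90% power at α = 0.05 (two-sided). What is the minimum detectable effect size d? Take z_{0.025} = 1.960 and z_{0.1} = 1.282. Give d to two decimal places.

d_min ≈ 0.19

For a single sample (or paired design) of n = 289: d_min = (z_{α/2} + z_β)/√n.
z-sum = 1.960 + 1.282 = 3.242.
d_min = 3.242 / √289 = 3.242 / 17.000 = 0.191.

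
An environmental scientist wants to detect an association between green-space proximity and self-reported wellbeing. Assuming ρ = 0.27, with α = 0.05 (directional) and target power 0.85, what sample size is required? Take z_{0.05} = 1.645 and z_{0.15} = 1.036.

n = 97

Fisher's z: C = ½·ln((1+r)/(1−r)) = ½·ln(1.7397) = 0.2769.
n = ((z_{α} + z_β)/C)² + 3.
(1.645 + 1.036) / 0.2769 = 2.681 / 0.2769 = 9.682.
n = 9.682² + 3 = 93.74 + 3 = 96.7.
Round up.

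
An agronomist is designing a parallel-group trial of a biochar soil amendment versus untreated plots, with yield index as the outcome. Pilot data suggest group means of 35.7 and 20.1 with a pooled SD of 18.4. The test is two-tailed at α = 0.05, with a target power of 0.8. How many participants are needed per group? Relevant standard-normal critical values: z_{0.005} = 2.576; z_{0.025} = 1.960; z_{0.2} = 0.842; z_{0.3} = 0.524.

n = 22 per group

Cohen's d = |M₁ − M₂| / SD_pooled = |35.7 − 20.1| / 18.4 = 15.6 / 18.4 = 0.848.
For two independent groups with equal n: n = 2·((z_{α/2} + z_β) / d)².
z_{α/2} + z_β = 1.960 + 0.842 = 2.802.
n = 2 × (2.802 / 0.848)² = 2 × 3.304² = 2 × 10.92 = 21.8.
Round up to the next whole participant.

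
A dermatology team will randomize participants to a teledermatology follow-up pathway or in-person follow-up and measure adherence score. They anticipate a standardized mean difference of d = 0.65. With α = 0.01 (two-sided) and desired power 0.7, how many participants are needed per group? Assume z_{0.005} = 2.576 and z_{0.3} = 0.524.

n = 46 per group

For two independent groups with equal n: n = 2·((z_{α/2} + z_β) / d)².
z_{α/2} + z_β = 2.576 + 0.524 = 3.100.
n = 2 × (3.100 / 0.65)² = 2 × 4.769² = 2 × 22.75 = 45.5.
Round up to the next whole participant.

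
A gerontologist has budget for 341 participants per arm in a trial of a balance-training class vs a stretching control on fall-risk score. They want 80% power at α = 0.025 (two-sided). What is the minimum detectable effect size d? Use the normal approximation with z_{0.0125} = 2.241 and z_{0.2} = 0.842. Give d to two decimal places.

d_min ≈ 0.24

For two independent groups of n = 341 each: d_min = (z_{α/2} + z_β)·√(2/n).
z-sum = 2.241 + 0.842 = 3.083.
d_min = 3.083 × √(2/341) = 3.083 × 0.0766 = 0.236.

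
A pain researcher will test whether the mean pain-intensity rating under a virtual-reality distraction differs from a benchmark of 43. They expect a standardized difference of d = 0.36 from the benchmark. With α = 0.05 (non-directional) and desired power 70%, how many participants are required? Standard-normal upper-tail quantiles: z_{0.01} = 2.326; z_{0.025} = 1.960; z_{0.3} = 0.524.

For a one-sample test: n = ((z_{α/2} + z_β) / d)².
z_{α/2} + z_β = 1.960 + 0.524 = 2.484.
n = (2.484 / 0.36)² = 6.900² = 47.61.
Round up.

n = 48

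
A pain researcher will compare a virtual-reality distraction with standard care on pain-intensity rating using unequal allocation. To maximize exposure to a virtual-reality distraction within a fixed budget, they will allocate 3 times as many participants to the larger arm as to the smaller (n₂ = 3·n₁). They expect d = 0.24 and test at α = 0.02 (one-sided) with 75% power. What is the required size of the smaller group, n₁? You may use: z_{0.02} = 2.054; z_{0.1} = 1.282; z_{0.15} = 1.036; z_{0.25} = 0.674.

With allocation ratio k = n₂/n₁ = 3, Var(x̄₁−x̄₂) = σ²(1/n₁ + 1/(k·n₁)) = σ²·(k+1)/(k·n₁).
So n₁ = (1 + 1/k)·((z_{α} + z_β)/d)² = 1.333 × (2.728/0.24)².
n₁ = 1.333 × 129.20 = 172.3.
Round up: n₁ = 173, giving n₂ = 3 × 173 = 519.

n₁ = 173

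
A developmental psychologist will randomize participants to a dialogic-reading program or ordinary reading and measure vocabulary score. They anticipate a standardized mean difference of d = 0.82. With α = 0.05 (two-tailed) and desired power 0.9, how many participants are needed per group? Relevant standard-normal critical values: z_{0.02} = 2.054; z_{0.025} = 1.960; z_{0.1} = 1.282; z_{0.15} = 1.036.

n = 32 per group

For two independent groups with equal n: n = 2·((z_{α/2} + z_β) / d)².
z_{α/2} + z_β = 1.960 + 1.282 = 3.242.
n = 2 × (3.242 / 0.82)² = 2 × 3.954² = 2 × 15.63 = 31.3.
Round up to the next whole participant.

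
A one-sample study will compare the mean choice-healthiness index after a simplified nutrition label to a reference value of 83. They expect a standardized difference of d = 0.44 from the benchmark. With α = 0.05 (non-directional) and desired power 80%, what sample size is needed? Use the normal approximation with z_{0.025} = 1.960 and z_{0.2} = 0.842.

n = 41

For a one-sample test: n = ((z_{α/2} + z_β) / d)².
z_{α/2} + z_β = 1.960 + 0.842 = 2.802.
n = (2.802 / 0.44)² = 6.368² = 40.55.
Round up.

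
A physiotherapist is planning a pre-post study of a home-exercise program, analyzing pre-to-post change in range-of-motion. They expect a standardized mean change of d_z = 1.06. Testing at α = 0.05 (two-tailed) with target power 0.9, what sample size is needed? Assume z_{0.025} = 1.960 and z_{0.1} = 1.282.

For a paired (one-sample on differences) test: n = ((z_{α/2} + z_β) / d)².
z_{α/2} + z_β = 1.960 + 1.282 = 3.242.
n = (3.242 / 1.06)² = 3.058² = 9.35.
Round up.

n = 10 pairs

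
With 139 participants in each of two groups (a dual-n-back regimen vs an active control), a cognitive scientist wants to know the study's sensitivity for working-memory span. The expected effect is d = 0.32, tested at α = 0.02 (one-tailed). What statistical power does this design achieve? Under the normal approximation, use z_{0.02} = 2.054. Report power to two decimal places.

For two equal groups, power = Φ(d·√(n/2) − z_{α}).
d·√(n/2) = 0.32 × √(139/2) = 0.32 × 8.337 = 2.668.
z_β = 2.668 − 2.054 = 0.614.
Power = Φ(0.614) = 0.730.

power ≈ 0.73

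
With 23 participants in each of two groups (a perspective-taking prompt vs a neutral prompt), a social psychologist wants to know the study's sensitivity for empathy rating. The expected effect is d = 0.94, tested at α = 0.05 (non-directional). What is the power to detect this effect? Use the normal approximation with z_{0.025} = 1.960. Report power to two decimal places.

For two equal groups, power = Φ(d·√(n/2) − z_{α/2}).
d·√(n/2) = 0.94 × √(23/2) = 0.94 × 3.391 = 3.188.
z_β = 3.188 − 1.960 = 1.228.
Power = Φ(1.228) = 0.890.

power ≈ 0.89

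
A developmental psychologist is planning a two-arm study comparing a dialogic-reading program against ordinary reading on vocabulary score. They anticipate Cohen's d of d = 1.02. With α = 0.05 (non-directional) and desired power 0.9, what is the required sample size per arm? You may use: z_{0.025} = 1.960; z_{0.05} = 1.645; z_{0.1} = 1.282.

For two independent groups with equal n: n = 2·((z_{α/2} + z_β) / d)².
z_{α/2} + z_β = 1.960 + 1.282 = 3.242.
n = 2 × (3.242 / 1.02)² = 2 × 3.178² = 2 × 10.10 = 20.2.
Round up to the next whole participant.

n = 21 per group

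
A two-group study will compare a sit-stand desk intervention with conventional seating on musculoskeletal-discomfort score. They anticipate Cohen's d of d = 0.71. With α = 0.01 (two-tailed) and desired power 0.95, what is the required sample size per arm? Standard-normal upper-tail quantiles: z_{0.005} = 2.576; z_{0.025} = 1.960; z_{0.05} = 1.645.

n = 71 per group

For two independent groups with equal n: n = 2·((z_{α/2} + z_β) / d)².
z_{α/2} + z_β = 2.576 + 1.645 = 4.221.
n = 2 × (4.221 / 0.71)² = 2 × 5.945² = 2 × 35.34 = 70.7.
Round up to the next whole participant.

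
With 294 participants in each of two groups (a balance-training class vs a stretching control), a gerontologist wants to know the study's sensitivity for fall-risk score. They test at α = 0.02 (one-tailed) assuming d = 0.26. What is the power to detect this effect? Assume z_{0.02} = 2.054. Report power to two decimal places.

power ≈ 0.86

For two equal groups, power = Φ(d·√(n/2) − z_{α}).
d·√(n/2) = 0.26 × √(294/2) = 0.26 × 12.124 = 3.152.
z_β = 3.152 − 2.054 = 1.098.
Power = Φ(1.098) = 0.864.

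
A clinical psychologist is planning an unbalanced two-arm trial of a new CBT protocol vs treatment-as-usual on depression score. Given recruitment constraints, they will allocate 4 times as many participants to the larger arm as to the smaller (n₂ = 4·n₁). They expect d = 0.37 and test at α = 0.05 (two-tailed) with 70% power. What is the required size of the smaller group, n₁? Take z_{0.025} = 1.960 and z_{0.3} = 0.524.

n₁ = 57

With allocation ratio k = n₂/n₁ = 4, Var(x̄₁−x̄₂) = σ²(1/n₁ + 1/(k·n₁)) = σ²·(k+1)/(k·n₁).
So n₁ = (1 + 1/k)·((z_{α/2} + z_β)/d)² = 1.250 × (2.484/0.37)².
n₁ = 1.250 × 45.07 = 56.3.
Round up: n₁ = 57, giving n₂ = 4 × 57 = 228.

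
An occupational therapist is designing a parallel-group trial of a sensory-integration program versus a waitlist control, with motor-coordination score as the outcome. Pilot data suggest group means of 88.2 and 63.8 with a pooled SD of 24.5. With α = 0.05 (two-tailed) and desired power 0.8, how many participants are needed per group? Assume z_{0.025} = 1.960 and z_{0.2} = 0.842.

n = 16 per group

Cohen's d = |M₁ − M₂| / SD_pooled = |88.2 − 63.8| / 24.5 = 24.4 / 24.5 = 0.996.
For two independent groups with equal n: n = 2·((z_{α/2} + z_β) / d)².
z_{α/2} + z_β = 1.960 + 0.842 = 2.802.
n = 2 × (2.802 / 0.996)² = 2 × 2.813² = 2 × 7.91 = 15.8.
Round up to the next whole participant.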